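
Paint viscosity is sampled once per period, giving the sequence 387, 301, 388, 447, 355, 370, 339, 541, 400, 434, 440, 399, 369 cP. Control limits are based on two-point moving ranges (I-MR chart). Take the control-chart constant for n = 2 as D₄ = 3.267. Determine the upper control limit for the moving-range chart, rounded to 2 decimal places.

224.33

Moving ranges: 86, 87, 59, 92, 15, 31, 202, 141, 34, 6, 41, 30; M̄R̄ = 824.0000 / 12 = 68.6667
UCL_MR = D₄·M̄R̄ = 3.267 × 68.6667 = 224.3340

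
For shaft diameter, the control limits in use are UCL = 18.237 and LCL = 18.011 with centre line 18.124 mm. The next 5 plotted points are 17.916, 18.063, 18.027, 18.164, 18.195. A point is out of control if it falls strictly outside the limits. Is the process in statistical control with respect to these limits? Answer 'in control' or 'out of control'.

out of control

Compare each point to [18.011, 18.237]: sample 1 = 17.916 < LCL.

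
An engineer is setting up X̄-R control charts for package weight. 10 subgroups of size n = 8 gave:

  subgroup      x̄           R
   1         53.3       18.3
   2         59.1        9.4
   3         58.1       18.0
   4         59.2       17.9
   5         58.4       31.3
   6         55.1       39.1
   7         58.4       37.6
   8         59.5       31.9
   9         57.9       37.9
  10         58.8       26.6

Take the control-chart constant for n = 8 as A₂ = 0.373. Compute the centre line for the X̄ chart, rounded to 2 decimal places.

57.78

X̄̄ = (53.3 + 59.1 + 58.1 + 59.2 + 58.4 + 55.1 + 58.4 + 59.5 + 57.9 + 58.8) / 10 = 577.8000 / 10 = 57.7800
CL = X̄̄ = 57.7800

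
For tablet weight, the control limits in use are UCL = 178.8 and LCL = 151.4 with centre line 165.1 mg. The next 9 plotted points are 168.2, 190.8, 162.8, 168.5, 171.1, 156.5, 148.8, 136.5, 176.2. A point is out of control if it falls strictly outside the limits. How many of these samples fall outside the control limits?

Compare each point to [151.4, 178.8]: sample 2 = 190.8 > UCL; sample 7 = 148.8 < LCL; sample 8 = 136.5 < LCL.

3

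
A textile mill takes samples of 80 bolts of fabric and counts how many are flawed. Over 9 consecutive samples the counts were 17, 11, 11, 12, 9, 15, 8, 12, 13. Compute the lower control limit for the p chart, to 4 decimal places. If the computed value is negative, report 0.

0.0302

p̄ = Σdᵢ / (k·n) = 108 / (9 × 80) = 0.15000
LCL = p̄ − 3·√(p̄(1−p̄)/n) = 0.15000 − 3 × 0.03992 = 0.03023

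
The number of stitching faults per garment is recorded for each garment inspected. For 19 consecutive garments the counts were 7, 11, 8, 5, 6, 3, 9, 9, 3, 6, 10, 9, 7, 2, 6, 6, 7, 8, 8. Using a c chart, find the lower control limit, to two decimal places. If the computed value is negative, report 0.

0.00

c̄ = (7 + 11 + 8 + 5 + 6 + 3 + 9 + 9 + 3 + 6 + 10 + 9 + 7 + 2 + 6 + 6 + 7 + 8 + 8) / 19 = 130 / 19 = 6.8421
LCL = c̄ − 3√c̄ = 6.8421 − 3 × 2.6157 = -1.0051 → 0 (cannot be negative)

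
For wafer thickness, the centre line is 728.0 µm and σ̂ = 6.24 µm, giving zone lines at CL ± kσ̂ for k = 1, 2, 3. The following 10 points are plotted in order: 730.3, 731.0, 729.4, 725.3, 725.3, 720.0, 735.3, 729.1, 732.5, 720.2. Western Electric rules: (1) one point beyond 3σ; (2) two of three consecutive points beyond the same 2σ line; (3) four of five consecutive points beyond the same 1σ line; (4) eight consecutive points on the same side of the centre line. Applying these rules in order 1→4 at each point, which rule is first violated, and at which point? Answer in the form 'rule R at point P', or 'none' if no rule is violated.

none

Zone of each point (C = within 1σ̂, B = 1σ̂–2σ̂, A = 2σ̂–3σ̂, * = beyond 3σ̂; sign = side of CL): 1:+C, 2:+C, 3:+C, 4:-C, 5:-C, 6:-B, 7:+B, 8:+C, 9:+C, 10:-B
No rule fires across all 10 points.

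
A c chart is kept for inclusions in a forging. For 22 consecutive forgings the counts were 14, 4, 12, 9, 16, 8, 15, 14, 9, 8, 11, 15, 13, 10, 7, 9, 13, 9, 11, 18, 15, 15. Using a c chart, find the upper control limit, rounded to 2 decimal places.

21.80

c̄ = (14 + 4 + 12 + 9 + 16 + 8 + 15 + 14 + 9 + 8 + 11 + 15 + 13 + 10 + 7 + 9 + 13 + 9 + 11 + 18 + 15 + 15) / 22 = 255 / 22 = 11.5909
UCL = c̄ + 3√c̄ = 11.5909 + 3 × √11.5909 = 11.5909 + 3 × 3.4045 = 21.8045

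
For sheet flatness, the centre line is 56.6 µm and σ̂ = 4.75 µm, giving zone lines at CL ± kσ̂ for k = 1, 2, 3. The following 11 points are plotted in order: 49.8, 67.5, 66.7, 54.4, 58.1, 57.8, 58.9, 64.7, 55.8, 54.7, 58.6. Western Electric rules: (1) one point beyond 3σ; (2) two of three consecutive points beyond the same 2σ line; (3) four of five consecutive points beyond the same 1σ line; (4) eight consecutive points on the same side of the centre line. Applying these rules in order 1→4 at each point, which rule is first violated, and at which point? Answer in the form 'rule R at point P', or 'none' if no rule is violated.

Zone of each point (C = within 1σ̂, B = 1σ̂–2σ̂, A = 2σ̂–3σ̂, * = beyond 3σ̂; sign = side of CL): 1:-B, 2:+A, 3:+A, 4:-C, 5:+C, 6:+C, 7:+C, 8:+B, 9:-C, 10:-C, 11:+C
Rule 2 (two of three consecutive points beyond the same 2σ limit) is satisfied at point 3.

rule 2 at point 3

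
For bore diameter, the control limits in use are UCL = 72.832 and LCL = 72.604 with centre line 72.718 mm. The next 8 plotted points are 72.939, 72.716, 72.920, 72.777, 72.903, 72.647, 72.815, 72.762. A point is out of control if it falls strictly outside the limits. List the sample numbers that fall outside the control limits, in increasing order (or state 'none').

Compare each point to [72.604, 72.832]: sample 1 = 72.939 > UCL; sample 3 = 72.920 > UCL; sample 5 = 72.903 > UCL.

1, 3, 5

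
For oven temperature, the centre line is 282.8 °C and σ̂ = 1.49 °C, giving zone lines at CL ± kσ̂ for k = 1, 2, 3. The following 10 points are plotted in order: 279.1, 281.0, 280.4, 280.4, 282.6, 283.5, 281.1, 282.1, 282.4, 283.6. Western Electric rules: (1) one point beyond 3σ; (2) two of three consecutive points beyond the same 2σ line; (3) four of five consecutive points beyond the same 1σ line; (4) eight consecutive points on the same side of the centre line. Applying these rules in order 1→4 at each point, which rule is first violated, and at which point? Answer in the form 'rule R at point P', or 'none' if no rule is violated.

rule 3 at point 4

Zone of each point (C = within 1σ̂, B = 1σ̂–2σ̂, A = 2σ̂–3σ̂, * = beyond 3σ̂; sign = side of CL): 1:-A, 2:-B, 3:-B, 4:-B, 5:-C, 6:+C, 7:-B, 8:-C, 9:-C, 10:+C
Rule 3 (four of five consecutive points beyond the same 1σ limit) is satisfied at point 4.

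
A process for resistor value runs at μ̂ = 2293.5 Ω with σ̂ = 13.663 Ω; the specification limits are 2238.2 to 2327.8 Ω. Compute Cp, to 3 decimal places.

1.093

Cp = (USL − LSL) / (6σ̂) = (2327.8 − 2238.2) / (6 × 13.663) = 89.6000 / 81.9780 = 1.0930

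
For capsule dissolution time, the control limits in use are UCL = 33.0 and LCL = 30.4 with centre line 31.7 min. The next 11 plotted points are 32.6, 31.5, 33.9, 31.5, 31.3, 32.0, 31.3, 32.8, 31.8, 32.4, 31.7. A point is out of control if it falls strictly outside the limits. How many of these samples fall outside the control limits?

1

Compare each point to [30.4, 33.0]: sample 3 = 33.9 > UCL.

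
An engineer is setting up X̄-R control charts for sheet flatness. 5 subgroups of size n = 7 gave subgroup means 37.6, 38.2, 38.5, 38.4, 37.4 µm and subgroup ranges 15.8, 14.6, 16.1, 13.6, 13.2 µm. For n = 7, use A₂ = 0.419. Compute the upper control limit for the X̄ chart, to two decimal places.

44.16

X̄̄ = (37.6 + 38.2 + 38.5 + 38.4 + 37.4) / 5 = 190.1000 / 5 = 38.0200
R̄ = (15.8 + 14.6 + 16.1 + 13.6 + 13.2) / 5 = 73.3000 / 5 = 14.6600
UCL = X̄̄ + A₂·R̄ = 38.0200 + 0.419 × 14.6600 = 44.1625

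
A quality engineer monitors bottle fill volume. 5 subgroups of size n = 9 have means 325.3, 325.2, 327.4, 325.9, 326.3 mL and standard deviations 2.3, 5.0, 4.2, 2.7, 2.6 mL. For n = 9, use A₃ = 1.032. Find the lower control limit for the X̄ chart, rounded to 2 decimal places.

X̄̄ = (325.3 + 325.2 + 327.4 + 325.9 + 326.3) / 5 = 326.0200
s̄ = (2.3 + 5.0 + 4.2 + 2.7 + 2.6) / 5 = 3.3600
LCL = X̄̄ − A₃·s̄ = 326.0200 − 1.032 × 3.3600 = 322.5525

322.55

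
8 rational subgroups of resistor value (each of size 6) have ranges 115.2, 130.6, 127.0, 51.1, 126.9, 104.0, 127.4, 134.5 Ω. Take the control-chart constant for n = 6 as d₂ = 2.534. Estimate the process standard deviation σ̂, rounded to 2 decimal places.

R̄ = (115.2 + 130.6 + 127.0 + 51.1 + 126.9 + 104.0 + 127.4 + 134.5) / 8 = 114.5875
σ̂ = R̄ / d₂ = 114.5875 / 2.534 = 45.2200

45.22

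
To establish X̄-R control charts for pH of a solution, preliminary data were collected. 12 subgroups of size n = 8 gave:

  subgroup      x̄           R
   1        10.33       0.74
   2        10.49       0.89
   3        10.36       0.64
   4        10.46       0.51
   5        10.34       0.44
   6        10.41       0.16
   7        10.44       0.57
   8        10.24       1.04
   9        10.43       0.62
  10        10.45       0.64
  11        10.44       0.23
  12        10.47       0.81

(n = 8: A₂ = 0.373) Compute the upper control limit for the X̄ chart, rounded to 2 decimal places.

10.63

X̄̄ = (10.33 + 10.49 + 10.36 + 10.46 + 10.34 + 10.41 + 10.44 + 10.24 + 10.43 + 10.45 + 10.44 + 10.47) / 12 = 124.8600 / 12 = 10.4050
R̄ = (0.74 + 0.89 + 0.64 + 0.51 + 0.44 + 0.16 + 0.57 + 1.04 + 0.62 + 0.64 + 0.23 + 0.81) / 12 = 7.2900 / 12 = 0.6075
UCL = X̄̄ + A₂·R̄ = 10.4050 + 0.373 × 0.6075 = 10.6316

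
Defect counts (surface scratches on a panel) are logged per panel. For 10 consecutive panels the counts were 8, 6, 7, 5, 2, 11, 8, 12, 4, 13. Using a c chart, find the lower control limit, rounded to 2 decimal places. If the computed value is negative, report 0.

0.00

c̄ = (8 + 6 + 7 + 5 + 2 + 11 + 8 + 12 + 4 + 13) / 10 = 76 / 10 = 7.6000
LCL = c̄ − 3√c̄ = 7.6000 − 3 × 2.7568 = -0.6704 → 0 (cannot be negative)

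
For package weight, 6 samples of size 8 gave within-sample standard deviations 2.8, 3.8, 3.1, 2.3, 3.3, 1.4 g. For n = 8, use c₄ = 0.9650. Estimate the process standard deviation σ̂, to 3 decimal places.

s̄ = (2.8 + 3.8 + 3.1 + 2.3 + 3.3 + 1.4) / 6 = 2.7833
σ̂ = s̄ / c₄ = 2.7833 / 0.9650 = 2.8843

2.884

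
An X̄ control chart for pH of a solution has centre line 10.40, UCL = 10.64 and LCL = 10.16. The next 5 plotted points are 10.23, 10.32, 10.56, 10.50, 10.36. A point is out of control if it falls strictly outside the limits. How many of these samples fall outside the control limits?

All 5 points lie within [10.16, 10.64].

0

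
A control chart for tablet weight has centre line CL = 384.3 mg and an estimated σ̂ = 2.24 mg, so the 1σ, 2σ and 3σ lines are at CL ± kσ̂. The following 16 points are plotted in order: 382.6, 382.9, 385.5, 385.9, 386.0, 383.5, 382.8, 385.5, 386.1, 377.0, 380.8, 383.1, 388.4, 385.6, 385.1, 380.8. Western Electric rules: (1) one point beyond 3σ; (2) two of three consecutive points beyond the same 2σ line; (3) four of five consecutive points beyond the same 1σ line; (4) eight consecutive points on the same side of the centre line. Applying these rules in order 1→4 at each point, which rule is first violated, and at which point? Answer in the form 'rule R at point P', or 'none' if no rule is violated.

Zone of each point (C = within 1σ̂, B = 1σ̂–2σ̂, A = 2σ̂–3σ̂, * = beyond 3σ̂; sign = side of CL): 1:-C, 2:-C, 3:+C, 4:+C, 5:+C, 6:-C, 7:-C, 8:+C, 9:+C, 10:-*, 11:-B, 12:-C, 13:+B, 14:+C, 15:+C, 16:-B
Rule 1 (one point beyond the 3σ limits) is satisfied at point 10.

rule 1 at point 10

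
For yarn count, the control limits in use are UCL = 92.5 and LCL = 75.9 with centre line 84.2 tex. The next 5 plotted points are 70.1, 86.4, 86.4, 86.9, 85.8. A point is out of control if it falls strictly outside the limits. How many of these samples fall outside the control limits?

Compare each point to [75.9, 92.5]: sample 1 = 70.1 < LCL.

1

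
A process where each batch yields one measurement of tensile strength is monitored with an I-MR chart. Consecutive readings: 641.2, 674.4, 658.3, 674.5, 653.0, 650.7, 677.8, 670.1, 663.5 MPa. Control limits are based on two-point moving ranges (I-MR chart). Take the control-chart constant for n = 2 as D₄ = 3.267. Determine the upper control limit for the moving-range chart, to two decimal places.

53.37

Moving ranges: 33.2, 16.1, 16.2, 21.5, 2.3, 27.1, 7.7, 6.6; M̄R̄ = 130.7000 / 8 = 16.3375
UCL_MR = D₄·M̄R̄ = 3.267 × 16.3375 = 53.3746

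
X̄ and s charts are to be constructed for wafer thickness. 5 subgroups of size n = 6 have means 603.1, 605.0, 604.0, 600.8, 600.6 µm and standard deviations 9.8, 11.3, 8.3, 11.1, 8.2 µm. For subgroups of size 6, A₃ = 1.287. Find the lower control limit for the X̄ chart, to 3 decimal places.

590.165

X̄̄ = (603.1 + 605.0 + 604.0 + 600.8 + 600.6) / 5 = 602.7000
s̄ = (9.8 + 11.3 + 8.3 + 11.1 + 8.2) / 5 = 9.7400
LCL = X̄̄ − A₃·s̄ = 602.7000 − 1.287 × 9.7400 = 590.1646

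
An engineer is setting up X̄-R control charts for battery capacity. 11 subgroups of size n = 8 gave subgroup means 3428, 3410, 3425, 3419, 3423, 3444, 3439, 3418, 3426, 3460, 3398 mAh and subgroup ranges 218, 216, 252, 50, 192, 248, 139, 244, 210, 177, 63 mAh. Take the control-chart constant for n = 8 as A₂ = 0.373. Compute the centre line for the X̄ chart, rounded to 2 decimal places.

3426.36

X̄̄ = (3428 + 3410 + 3425 + 3419 + 3423 + 3444 + 3439 + 3418 + 3426 + 3460 + 3398) / 11 = 37690.0000 / 11 = 3426.3636
CL = X̄̄ = 3426.3636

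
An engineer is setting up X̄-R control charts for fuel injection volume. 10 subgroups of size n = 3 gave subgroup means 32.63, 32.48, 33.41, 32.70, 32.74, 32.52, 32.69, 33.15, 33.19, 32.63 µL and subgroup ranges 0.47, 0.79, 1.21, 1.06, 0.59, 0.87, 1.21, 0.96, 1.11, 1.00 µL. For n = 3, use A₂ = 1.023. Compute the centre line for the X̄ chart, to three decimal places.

32.814

X̄̄ = (32.63 + 32.48 + 33.41 + 32.70 + 32.74 + 32.52 + 32.69 + 33.15 + 33.19 + 32.63) / 10 = 328.1400 / 10 = 32.8140
CL = X̄̄ = 32.8140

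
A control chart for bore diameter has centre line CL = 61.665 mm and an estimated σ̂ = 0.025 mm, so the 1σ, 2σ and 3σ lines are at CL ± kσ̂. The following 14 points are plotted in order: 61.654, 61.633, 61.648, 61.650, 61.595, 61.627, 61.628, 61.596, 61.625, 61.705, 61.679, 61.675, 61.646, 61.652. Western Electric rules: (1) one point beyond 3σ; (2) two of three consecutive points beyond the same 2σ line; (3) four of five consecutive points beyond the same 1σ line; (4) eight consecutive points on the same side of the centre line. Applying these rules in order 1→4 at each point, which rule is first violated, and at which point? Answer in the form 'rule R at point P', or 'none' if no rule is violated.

rule 3 at point 8

Zone of each point (C = within 1σ̂, B = 1σ̂–2σ̂, A = 2σ̂–3σ̂, * = beyond 3σ̂; sign = side of CL): 1:-C, 2:-B, 3:-C, 4:-C, 5:-A, 6:-B, 7:-B, 8:-A, 9:-B, 10:+B, 11:+C, 12:+C, 13:-C, 14:-C
Rule 3 (four of five consecutive points beyond the same 1σ limit) is satisfied at point 8.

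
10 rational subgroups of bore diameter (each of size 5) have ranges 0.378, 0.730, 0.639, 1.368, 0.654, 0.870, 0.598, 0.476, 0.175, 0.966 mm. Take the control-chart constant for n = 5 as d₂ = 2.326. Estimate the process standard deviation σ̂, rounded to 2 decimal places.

R̄ = (0.378 + 0.730 + 0.639 + 1.368 + 0.654 + 0.870 + 0.598 + 0.476 + 0.175 + 0.966) / 10 = 0.6854
σ̂ = R̄ / d₂ = 0.6854 / 2.326 = 0.2947

0.29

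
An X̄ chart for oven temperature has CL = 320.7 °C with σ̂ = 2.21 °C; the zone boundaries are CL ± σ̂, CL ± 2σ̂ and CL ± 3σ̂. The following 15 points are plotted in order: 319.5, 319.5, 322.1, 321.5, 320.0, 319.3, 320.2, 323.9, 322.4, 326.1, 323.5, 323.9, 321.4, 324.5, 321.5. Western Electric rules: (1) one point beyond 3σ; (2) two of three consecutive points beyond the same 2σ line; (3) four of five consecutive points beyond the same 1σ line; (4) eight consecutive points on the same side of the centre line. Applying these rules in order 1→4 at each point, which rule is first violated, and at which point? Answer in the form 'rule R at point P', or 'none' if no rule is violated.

rule 3 at point 12

Zone of each point (C = within 1σ̂, B = 1σ̂–2σ̂, A = 2σ̂–3σ̂, * = beyond 3σ̂; sign = side of CL): 1:-C, 2:-C, 3:+C, 4:+C, 5:-C, 6:-C, 7:-C, 8:+B, 9:+C, 10:+A, 11:+B, 12:+B, 13:+C, 14:+B, 15:+C
Rule 3 (four of five consecutive points beyond the same 1σ limit) is satisfied at point 12.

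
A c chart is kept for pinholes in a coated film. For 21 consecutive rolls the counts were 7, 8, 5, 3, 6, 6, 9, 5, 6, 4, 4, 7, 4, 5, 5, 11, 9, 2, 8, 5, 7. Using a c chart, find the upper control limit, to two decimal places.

c̄ = (7 + 8 + 5 + 3 + 6 + 6 + 9 + 5 + 6 + 4 + 4 + 7 + 4 + 5 + 5 + 11 + 9 + 2 + 8 + 5 + 7) / 21 = 126 / 21 = 6.0000
UCL = c̄ + 3√c̄ = 6.0000 + 3 × √6.0000 = 6.0000 + 3 × 2.4495 = 13.3485

13.35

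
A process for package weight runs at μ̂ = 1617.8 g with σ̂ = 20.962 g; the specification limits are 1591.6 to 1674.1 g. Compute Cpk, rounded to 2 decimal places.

0.42

Cpu = (USL − μ̂) / (3σ̂) = (1674.1 − 1617.8) / (3 × 20.962) = 0.8953; Cpl = (μ̂ − LSL) / (3σ̂) = (1617.8 − 1591.6) / (3 × 20.962) = 0.4166; Cpk = min(Cpu, Cpl) = 0.4166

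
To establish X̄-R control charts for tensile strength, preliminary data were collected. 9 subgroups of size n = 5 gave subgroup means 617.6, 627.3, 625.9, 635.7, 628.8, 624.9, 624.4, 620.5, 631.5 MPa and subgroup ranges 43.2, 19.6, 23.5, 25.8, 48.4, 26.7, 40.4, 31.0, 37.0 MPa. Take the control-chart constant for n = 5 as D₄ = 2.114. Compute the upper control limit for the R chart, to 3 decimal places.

69.433

R̄ = (43.2 + 19.6 + 23.5 + 25.8 + 48.4 + 26.7 + 40.4 + 31.0 + 37.0) / 9 = 295.6000 / 9 = 32.8444
UCL_R = D₄·R̄ = 2.114 × 32.8444 = 69.4332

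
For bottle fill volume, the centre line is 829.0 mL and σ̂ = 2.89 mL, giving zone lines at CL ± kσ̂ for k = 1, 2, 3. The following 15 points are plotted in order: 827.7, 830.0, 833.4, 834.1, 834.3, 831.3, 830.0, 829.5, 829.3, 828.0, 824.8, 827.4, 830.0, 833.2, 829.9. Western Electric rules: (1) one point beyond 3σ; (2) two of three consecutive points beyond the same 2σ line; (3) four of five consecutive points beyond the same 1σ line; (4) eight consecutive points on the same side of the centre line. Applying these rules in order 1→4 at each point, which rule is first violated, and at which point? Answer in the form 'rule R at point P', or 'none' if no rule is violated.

Zone of each point (C = within 1σ̂, B = 1σ̂–2σ̂, A = 2σ̂–3σ̂, * = beyond 3σ̂; sign = side of CL): 1:-C, 2:+C, 3:+B, 4:+B, 5:+B, 6:+C, 7:+C, 8:+C, 9:+C, 10:-C, 11:-B, 12:-C, 13:+C, 14:+B, 15:+C
Rule 4 (eight consecutive points on the same side of the centre line) is satisfied at point 9.

rule 4 at point 9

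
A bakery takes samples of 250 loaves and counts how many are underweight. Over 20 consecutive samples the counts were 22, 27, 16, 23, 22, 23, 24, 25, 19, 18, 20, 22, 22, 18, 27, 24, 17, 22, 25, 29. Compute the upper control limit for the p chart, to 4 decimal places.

0.1430

p̄ = Σdᵢ / (k·n) = 445 / (20 × 250) = 0.08900
UCL = p̄ + 3·√(p̄(1−p̄)/n) = 0.08900 + 3 × √(0.08900×0.91100/250) = 0.08900 + 3 × 0.01801 = 0.14303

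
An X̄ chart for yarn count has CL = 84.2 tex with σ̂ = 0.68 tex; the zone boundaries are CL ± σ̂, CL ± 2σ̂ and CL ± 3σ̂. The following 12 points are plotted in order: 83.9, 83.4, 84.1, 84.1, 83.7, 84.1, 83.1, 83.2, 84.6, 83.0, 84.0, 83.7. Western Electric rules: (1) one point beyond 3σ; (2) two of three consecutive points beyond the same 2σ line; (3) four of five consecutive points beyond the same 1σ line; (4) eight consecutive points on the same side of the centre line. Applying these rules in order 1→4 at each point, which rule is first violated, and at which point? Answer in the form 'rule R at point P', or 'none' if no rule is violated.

rule 4 at point 8

Zone of each point (C = within 1σ̂, B = 1σ̂–2σ̂, A = 2σ̂–3σ̂, * = beyond 3σ̂; sign = side of CL): 1:-C, 2:-B, 3:-C, 4:-C, 5:-C, 6:-C, 7:-B, 8:-B, 9:+C, 10:-B, 11:-C, 12:-C
Rule 4 (eight consecutive points on the same side of the centre line) is satisfied at point 8.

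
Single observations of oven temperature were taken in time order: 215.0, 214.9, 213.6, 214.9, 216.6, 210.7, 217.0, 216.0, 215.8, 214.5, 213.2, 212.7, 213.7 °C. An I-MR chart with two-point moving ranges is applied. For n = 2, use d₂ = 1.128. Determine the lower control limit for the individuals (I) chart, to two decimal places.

X̄ = (215.0 + 214.9 + 213.6 + 214.9 + 216.6 + 210.7 + 217.0 + 216.0 + 215.8 + 214.5 + 213.2 + 212.7 + 213.7) / 13 = 214.5077
Moving ranges: 0.1, 1.3, 1.3, 1.7, 5.9, 6.3, 1.0, 0.2, 1.3, 1.3, 0.5, 1.0; M̄R̄ = 21.9000 / 12 = 1.8250
LCL = X̄ − 3·M̄R̄/d₂ = 214.5077 − 3 × 1.8250 / 1.128 = 209.6540

209.65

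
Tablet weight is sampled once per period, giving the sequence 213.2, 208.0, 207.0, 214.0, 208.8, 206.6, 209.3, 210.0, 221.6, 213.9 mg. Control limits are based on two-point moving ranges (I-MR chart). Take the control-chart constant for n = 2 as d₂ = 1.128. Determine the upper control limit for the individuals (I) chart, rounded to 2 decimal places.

224.04

X̄ = (213.2 + 208.0 + 207.0 + 214.0 + 208.8 + 206.6 + 209.3 + 210.0 + 221.6 + 213.9) / 10 = 211.2400
Moving ranges: 5.2, 1.0, 7.0, 5.2, 2.2, 2.7, 0.7, 11.6, 7.7; M̄R̄ = 43.3000 / 9 = 4.8111
UCL = X̄ + 3·M̄R̄/d₂ = 211.2400 + 3 × 4.8111 / 1.128 = 224.0355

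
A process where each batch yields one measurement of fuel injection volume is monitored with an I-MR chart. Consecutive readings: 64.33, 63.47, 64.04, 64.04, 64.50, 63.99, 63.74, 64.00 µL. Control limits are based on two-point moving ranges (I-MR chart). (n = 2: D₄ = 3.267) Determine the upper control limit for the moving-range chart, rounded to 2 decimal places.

Moving ranges: 0.86, 0.57, 0.00, 0.46, 0.51, 0.25, 0.26; M̄R̄ = 2.9100 / 7 = 0.4157
UCL_MR = D₄·M̄R̄ = 3.267 × 0.4157 = 1.3581

1.36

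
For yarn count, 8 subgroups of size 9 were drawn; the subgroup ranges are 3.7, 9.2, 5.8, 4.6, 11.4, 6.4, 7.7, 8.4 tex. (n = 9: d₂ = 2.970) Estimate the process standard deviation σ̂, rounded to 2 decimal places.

2.41

R̄ = (3.7 + 9.2 + 5.8 + 4.6 + 11.4 + 6.4 + 7.7 + 8.4) / 8 = 7.1500
σ̂ = R̄ / d₂ = 7.1500 / 2.970 = 2.4074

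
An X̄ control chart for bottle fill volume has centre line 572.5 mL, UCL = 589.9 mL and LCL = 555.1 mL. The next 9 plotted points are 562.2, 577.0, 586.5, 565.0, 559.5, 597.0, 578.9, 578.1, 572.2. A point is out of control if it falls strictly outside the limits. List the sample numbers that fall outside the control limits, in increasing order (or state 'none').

6

Compare each point to [555.1, 589.9]: sample 6 = 597.0 > UCL.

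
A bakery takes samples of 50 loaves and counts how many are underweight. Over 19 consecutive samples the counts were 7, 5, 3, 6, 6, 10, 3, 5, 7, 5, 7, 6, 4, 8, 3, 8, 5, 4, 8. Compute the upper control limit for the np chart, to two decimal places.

12.58

p̄ = Σdᵢ / (k·n) = 110 / (19 × 50) = 0.11579
UCL = np̄ + 3·√(np̄(1−p̄)) = 5.7895 + 3 × √(5.7895×0.88421) = 5.7895 + 3 × 2.2625 = 12.5771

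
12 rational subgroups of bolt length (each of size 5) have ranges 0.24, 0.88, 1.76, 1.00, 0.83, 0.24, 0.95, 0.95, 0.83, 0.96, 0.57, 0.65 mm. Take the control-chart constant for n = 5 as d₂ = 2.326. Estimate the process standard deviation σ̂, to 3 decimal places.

0.353

R̄ = (0.24 + 0.88 + 1.76 + 1.00 + 0.83 + 0.24 + 0.95 + 0.95 + 0.83 + 0.96 + 0.57 + 0.65) / 12 = 0.8217
σ̂ = R̄ / d₂ = 0.8217 / 2.326 = 0.3533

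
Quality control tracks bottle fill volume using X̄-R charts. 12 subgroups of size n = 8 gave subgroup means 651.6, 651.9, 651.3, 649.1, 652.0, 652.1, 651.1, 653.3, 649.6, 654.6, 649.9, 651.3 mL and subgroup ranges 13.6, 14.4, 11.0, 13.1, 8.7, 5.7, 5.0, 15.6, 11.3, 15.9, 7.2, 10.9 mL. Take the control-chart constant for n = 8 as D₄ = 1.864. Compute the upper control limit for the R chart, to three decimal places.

R̄ = (13.6 + 14.4 + 11.0 + 13.1 + 8.7 + 5.7 + 5.0 + 15.6 + 11.3 + 15.9 + 7.2 + 10.9) / 12 = 132.4000 / 12 = 11.0333
UCL_R = D₄·R̄ = 1.864 × 11.0333 = 20.5661

20.566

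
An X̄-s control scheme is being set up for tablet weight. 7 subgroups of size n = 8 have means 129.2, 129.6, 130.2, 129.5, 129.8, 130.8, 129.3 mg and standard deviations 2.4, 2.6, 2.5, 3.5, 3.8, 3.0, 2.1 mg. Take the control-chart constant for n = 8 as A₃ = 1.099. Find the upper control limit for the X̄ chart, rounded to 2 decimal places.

132.90

X̄̄ = (129.2 + 129.6 + 130.2 + 129.5 + 129.8 + 130.8 + 129.3) / 7 = 129.7714
s̄ = (2.4 + 2.6 + 2.5 + 3.5 + 3.8 + 3.0 + 2.1) / 7 = 2.8429
UCL = X̄̄ + A₃·s̄ = 129.7714 + 1.099 × 2.8429 = 132.8957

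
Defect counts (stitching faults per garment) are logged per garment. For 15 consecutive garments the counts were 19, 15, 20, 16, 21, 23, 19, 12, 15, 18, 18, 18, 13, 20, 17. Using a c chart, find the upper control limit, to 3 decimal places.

c̄ = (19 + 15 + 20 + 16 + 21 + 23 + 19 + 12 + 15 + 18 + 18 + 18 + 13 + 20 + 17) / 15 = 264 / 15 = 17.6000
UCL = c̄ + 3√c̄ = 17.6000 + 3 × √17.6000 = 17.6000 + 3 × 4.1952 = 30.1857

30.186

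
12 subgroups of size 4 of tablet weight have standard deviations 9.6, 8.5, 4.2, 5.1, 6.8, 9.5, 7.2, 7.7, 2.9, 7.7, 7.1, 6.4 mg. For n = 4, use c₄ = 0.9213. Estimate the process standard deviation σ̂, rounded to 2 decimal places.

7.48

s̄ = (9.6 + 8.5 + 4.2 + 5.1 + 6.8 + 9.5 + 7.2 + 7.7 + 2.9 + 7.7 + 7.1 + 6.4) / 12 = 6.8917
σ̂ = s̄ / c₄ = 6.8917 / 0.9213 = 7.4804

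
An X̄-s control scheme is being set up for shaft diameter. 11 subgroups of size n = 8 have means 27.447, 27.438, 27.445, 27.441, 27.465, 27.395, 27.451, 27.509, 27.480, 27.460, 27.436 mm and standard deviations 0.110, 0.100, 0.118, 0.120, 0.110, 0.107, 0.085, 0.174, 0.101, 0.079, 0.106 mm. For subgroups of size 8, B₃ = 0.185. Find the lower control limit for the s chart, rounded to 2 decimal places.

0.02

s̄ = (0.110 + 0.100 + 0.118 + 0.120 + 0.110 + 0.107 + 0.085 + 0.174 + 0.101 + 0.079 + 0.106) / 11 = 0.1100
LCL_s = B₃·s̄ = 0.185 × 0.1100 = 0.0204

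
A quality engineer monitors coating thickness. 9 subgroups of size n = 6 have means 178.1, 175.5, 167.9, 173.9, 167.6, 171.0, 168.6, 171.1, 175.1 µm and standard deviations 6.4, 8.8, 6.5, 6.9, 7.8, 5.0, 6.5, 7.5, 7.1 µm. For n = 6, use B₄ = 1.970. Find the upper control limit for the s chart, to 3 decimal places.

s̄ = (6.4 + 8.8 + 6.5 + 6.9 + 7.8 + 5.0 + 6.5 + 7.5 + 7.1) / 9 = 6.9444
UCL_s = B₄·s̄ = 1.970 × 6.9444 = 13.6806

13.681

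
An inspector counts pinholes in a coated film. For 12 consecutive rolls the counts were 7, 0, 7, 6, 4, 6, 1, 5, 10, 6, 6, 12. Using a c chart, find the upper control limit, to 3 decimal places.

13.079

c̄ = (7 + 0 + 7 + 6 + 4 + 6 + 1 + 5 + 10 + 6 + 6 + 12) / 12 = 70 / 12 = 5.8333
UCL = c̄ + 3√c̄ = 5.8333 + 3 × √5.8333 = 5.8333 + 3 × 2.4152 = 13.0790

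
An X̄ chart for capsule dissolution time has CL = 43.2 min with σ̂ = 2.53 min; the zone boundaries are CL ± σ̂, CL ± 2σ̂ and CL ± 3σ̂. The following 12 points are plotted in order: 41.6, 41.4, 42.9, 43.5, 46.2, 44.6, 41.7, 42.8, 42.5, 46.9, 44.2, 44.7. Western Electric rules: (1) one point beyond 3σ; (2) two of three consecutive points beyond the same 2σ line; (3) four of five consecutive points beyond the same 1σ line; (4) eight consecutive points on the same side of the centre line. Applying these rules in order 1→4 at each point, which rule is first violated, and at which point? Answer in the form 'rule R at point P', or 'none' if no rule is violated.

Zone of each point (C = within 1σ̂, B = 1σ̂–2σ̂, A = 2σ̂–3σ̂, * = beyond 3σ̂; sign = side of CL): 1:-C, 2:-C, 3:-C, 4:+C, 5:+B, 6:+C, 7:-C, 8:-C, 9:-C, 10:+B, 11:+C, 12:+C
No rule fires across all 12 points.

none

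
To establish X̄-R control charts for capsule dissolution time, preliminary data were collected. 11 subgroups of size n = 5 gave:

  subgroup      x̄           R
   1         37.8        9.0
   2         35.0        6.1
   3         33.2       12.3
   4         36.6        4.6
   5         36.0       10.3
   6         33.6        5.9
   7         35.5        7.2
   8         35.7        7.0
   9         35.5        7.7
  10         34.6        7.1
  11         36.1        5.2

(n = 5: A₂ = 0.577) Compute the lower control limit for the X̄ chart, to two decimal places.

31.10

X̄̄ = (37.8 + 35.0 + 33.2 + 36.6 + 36.0 + 33.6 + 35.5 + 35.7 + 35.5 + 34.6 + 36.1) / 11 = 389.6000 / 11 = 35.4182
R̄ = (9.0 + 6.1 + 12.3 + 4.6 + 10.3 + 5.9 + 7.2 + 7.0 + 7.7 + 7.1 + 5.2) / 11 = 82.4000 / 11 = 7.4909
LCL = X̄̄ − A₂·R̄ = 35.4182 − 0.577 × 7.4909 = 31.0959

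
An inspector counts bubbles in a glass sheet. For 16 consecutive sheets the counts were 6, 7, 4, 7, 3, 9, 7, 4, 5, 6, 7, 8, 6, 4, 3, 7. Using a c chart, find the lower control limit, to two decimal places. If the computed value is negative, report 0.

c̄ = (6 + 7 + 4 + 7 + 3 + 9 + 7 + 4 + 5 + 6 + 7 + 8 + 6 + 4 + 3 + 7) / 16 = 93 / 16 = 5.8125
LCL = c̄ − 3√c̄ = 5.8125 − 3 × 2.4109 = -1.4202 → 0 (cannot be negative)

0.00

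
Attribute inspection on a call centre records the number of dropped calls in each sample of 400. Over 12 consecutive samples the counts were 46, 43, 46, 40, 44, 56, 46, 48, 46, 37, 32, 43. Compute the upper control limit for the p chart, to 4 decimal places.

0.1567

p̄ = Σdᵢ / (k·n) = 527 / (12 × 400) = 0.10979
UCL = p̄ + 3·√(p̄(1−p̄)/n) = 0.10979 + 3 × √(0.10979×0.89021/400) = 0.10979 + 3 × 0.01563 = 0.15669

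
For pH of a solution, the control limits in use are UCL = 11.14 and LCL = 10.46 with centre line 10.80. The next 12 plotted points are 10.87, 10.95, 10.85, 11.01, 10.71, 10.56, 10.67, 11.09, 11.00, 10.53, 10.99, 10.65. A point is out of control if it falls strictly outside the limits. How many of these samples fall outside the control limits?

0

All 12 points lie within [10.46, 11.14].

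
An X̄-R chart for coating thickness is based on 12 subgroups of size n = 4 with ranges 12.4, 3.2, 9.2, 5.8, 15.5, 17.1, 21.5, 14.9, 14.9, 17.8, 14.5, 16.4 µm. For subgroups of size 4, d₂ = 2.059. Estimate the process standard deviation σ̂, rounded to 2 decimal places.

6.61

R̄ = (12.4 + 3.2 + 9.2 + 5.8 + 15.5 + 17.1 + 21.5 + 14.9 + 14.9 + 17.8 + 14.5 + 16.4) / 12 = 13.6000
σ̂ = R̄ / d₂ = 13.6000 / 2.059 = 6.6051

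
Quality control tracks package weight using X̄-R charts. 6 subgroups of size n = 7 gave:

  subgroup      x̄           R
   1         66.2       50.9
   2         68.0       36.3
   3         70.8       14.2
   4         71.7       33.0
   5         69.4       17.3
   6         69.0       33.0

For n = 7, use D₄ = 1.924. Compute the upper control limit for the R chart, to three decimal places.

59.227

R̄ = (50.9 + 36.3 + 14.2 + 33.0 + 17.3 + 33.0) / 6 = 184.7000 / 6 = 30.7833
UCL_R = D₄·R̄ = 1.924 × 30.7833 = 59.2271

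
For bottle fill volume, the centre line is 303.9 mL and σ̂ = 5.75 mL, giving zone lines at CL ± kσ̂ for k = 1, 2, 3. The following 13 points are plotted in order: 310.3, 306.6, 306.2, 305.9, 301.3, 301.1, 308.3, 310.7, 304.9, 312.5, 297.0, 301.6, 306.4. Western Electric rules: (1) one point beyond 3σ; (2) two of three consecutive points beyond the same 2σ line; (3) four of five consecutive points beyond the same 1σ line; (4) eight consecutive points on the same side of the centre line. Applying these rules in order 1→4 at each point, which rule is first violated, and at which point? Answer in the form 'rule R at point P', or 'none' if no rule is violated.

Zone of each point (C = within 1σ̂, B = 1σ̂–2σ̂, A = 2σ̂–3σ̂, * = beyond 3σ̂; sign = side of CL): 1:+B, 2:+C, 3:+C, 4:+C, 5:-C, 6:-C, 7:+C, 8:+B, 9:+C, 10:+B, 11:-B, 12:-C, 13:+C
No rule fires across all 13 points.

none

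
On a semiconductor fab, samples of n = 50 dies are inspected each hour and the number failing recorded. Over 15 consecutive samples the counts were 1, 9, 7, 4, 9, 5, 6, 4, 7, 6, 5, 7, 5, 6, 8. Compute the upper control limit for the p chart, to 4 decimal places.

0.2559

p̄ = Σdᵢ / (k·n) = 89 / (15 × 50) = 0.11867
UCL = p̄ + 3·√(p̄(1−p̄)/n) = 0.11867 + 3 × √(0.11867×0.88133/50) = 0.11867 + 3 × 0.04574 = 0.25587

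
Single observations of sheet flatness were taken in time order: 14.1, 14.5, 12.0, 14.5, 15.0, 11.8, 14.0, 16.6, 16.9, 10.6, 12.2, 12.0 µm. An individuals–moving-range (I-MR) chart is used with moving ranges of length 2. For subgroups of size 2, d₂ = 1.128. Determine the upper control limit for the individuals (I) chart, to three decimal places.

19.075

X̄ = (14.1 + 14.5 + 12.0 + 14.5 + 15.0 + 11.8 + 14.0 + 16.6 + 16.9 + 10.6 + 12.2 + 12.0) / 12 = 13.6833
Moving ranges: 0.4, 2.5, 2.5, 0.5, 3.2, 2.2, 2.6, 0.3, 6.3, 1.6, 0.2; M̄R̄ = 22.3000 / 11 = 2.0273
UCL = X̄ + 3·M̄R̄/d₂ = 13.6833 + 3 × 2.0273 / 1.128 = 19.0750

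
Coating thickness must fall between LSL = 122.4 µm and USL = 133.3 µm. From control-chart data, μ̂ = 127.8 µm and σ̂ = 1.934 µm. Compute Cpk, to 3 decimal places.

0.931

Cpu = (USL − μ̂) / (3σ̂) = (133.3 − 127.8) / (3 × 1.934) = 0.9479; Cpl = (μ̂ − LSL) / (3σ̂) = (127.8 − 122.4) / (3 × 1.934) = 0.9307; Cpk = min(Cpu, Cpl) = 0.9307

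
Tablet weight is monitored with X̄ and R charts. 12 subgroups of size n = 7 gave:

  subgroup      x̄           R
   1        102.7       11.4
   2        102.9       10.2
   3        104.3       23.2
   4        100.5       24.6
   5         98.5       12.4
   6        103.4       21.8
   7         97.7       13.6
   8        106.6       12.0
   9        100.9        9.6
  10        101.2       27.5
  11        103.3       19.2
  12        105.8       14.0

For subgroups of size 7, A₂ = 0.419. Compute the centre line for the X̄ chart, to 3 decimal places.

102.317

X̄̄ = (102.7 + 102.9 + 104.3 + 100.5 + 98.5 + 103.4 + 97.7 + 106.6 + 100.9 + 101.2 + 103.3 + 105.8) / 12 = 1227.8000 / 12 = 102.3167
CL = X̄̄ = 102.3167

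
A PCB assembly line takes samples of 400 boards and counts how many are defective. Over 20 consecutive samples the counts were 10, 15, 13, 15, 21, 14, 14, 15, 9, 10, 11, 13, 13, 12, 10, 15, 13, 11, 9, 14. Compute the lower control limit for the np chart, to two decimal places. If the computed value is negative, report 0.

2.27

p̄ = Σdᵢ / (k·n) = 257 / (20 × 400) = 0.03213
LCL = np̄ − 3·√(np̄(1−p̄)) = 12.8500 − 3 × 3.5266 = 2.2701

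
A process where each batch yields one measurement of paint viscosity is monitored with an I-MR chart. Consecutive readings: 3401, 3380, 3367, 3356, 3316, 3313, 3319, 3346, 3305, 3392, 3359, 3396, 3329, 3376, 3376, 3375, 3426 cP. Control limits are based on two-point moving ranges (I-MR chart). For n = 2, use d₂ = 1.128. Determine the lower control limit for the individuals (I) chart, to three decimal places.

3280.088

X̄ = (3401 + 3380 + 3367 + 3356 + 3316 + 3313 + 3319 + 3346 + 3305 + 3392 + 3359 + 3396 + 3329 + 3376 + 3376 + 3375 + 3426) / 17 = 3360.7059
Moving ranges: 21, 13, 11, 40, 3, 6, 27, 41, 87, 33, 37, 67, 47, 0, 1, 51; M̄R̄ = 485.0000 / 16 = 30.3125
LCL = X̄ − 3·M̄R̄/d₂ = 3360.7059 − 3 × 30.3125 / 1.128 = 3280.0875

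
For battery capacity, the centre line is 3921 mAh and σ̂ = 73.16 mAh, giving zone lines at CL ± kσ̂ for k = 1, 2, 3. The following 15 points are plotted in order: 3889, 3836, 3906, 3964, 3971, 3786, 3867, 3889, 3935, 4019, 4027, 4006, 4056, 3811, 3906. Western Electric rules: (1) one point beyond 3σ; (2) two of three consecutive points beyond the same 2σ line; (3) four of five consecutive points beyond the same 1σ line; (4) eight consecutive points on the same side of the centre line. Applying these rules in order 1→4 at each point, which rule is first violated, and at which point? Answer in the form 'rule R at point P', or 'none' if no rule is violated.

rule 3 at point 13

Zone of each point (C = within 1σ̂, B = 1σ̂–2σ̂, A = 2σ̂–3σ̂, * = beyond 3σ̂; sign = side of CL): 1:-C, 2:-B, 3:-C, 4:+C, 5:+C, 6:-B, 7:-C, 8:-C, 9:+C, 10:+B, 11:+B, 12:+B, 13:+B, 14:-B, 15:-C
Rule 3 (four of five consecutive points beyond the same 1σ limit) is satisfied at point 13.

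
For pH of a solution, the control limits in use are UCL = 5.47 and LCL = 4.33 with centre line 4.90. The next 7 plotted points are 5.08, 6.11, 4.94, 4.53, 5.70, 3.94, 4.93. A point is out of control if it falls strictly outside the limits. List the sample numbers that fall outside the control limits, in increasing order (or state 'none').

Compare each point to [4.33, 5.47]: sample 2 = 6.11 > UCL; sample 5 = 5.70 > UCL; sample 6 = 3.94 < LCL.

2, 5, 6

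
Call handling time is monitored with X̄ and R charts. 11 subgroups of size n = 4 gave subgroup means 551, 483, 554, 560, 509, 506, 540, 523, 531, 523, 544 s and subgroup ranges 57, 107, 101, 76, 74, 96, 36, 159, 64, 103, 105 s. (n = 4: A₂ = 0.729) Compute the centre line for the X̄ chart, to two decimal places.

X̄̄ = (551 + 483 + 554 + 560 + 509 + 506 + 540 + 523 + 531 + 523 + 544) / 11 = 5824.0000 / 11 = 529.4545
CL = X̄̄ = 529.4545

529.45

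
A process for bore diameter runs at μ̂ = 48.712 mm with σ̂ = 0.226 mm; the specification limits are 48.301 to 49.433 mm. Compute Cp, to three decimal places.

0.835

Cp = (USL − LSL) / (6σ̂) = (49.433 − 48.301) / (6 × 0.226) = 1.1320 / 1.3560 = 0.8348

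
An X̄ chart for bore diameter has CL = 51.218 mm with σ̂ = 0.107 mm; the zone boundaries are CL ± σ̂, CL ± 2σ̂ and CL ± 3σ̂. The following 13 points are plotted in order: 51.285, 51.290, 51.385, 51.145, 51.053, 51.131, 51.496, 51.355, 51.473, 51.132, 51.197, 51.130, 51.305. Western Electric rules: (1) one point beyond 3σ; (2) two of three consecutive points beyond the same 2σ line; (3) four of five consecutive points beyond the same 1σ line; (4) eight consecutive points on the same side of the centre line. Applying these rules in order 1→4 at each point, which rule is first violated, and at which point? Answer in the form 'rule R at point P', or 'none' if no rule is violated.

rule 2 at point 9

Zone of each point (C = within 1σ̂, B = 1σ̂–2σ̂, A = 2σ̂–3σ̂, * = beyond 3σ̂; sign = side of CL): 1:+C, 2:+C, 3:+B, 4:-C, 5:-B, 6:-C, 7:+A, 8:+B, 9:+A, 10:-C, 11:-C, 12:-C, 13:+C
Rule 2 (two of three consecutive points beyond the same 2σ limit) is satisfied at point 9.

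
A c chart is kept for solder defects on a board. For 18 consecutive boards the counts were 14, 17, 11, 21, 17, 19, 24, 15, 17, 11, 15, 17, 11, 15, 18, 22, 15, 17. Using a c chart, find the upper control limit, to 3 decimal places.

c̄ = (14 + 17 + 11 + 21 + 17 + 19 + 24 + 15 + 17 + 11 + 15 + 17 + 11 + 15 + 18 + 22 + 15 + 17) / 18 = 296 / 18 = 16.4444
UCL = c̄ + 3√c̄ = 16.4444 + 3 × √16.4444 = 16.4444 + 3 × 4.0552 = 28.6100

28.610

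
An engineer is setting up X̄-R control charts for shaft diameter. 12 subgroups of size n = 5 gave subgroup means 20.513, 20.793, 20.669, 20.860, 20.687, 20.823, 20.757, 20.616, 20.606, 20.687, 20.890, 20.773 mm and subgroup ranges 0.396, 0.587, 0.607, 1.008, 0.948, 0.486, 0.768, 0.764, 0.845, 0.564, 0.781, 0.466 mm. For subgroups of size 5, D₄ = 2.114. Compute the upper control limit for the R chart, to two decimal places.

1.45

R̄ = (0.396 + 0.587 + 0.607 + 1.008 + 0.948 + 0.486 + 0.768 + 0.764 + 0.845 + 0.564 + 0.781 + 0.466) / 12 = 8.2200 / 12 = 0.6850
UCL_R = D₄·R̄ = 2.114 × 0.6850 = 1.4481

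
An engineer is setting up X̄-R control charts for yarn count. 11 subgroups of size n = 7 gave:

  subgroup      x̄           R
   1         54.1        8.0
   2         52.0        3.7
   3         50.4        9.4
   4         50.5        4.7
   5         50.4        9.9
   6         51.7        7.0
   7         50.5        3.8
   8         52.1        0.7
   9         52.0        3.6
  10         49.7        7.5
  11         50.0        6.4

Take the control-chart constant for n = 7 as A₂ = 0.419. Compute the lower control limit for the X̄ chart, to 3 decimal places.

48.754

X̄̄ = (54.1 + 52.0 + 50.4 + 50.5 + 50.4 + 51.7 + 50.5 + 52.1 + 52.0 + 49.7 + 50.0) / 11 = 563.4000 / 11 = 51.2182
R̄ = (8.0 + 3.7 + 9.4 + 4.7 + 9.9 + 7.0 + 3.8 + 0.7 + 3.6 + 7.5 + 6.4) / 11 = 64.7000 / 11 = 5.8818
LCL = X̄̄ − A₂·R̄ = 51.2182 − 0.419 × 5.8818 = 48.7537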